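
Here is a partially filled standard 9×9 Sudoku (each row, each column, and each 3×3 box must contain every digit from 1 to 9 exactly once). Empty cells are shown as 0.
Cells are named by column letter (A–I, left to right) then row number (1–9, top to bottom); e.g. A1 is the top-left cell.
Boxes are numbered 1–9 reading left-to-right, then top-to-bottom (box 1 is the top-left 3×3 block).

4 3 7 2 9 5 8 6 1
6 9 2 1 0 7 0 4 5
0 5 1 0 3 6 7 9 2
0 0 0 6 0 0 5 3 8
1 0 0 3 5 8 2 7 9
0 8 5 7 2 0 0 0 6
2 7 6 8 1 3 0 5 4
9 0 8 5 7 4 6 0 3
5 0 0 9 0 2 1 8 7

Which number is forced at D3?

Row 3 already contains {1, 2, 3, 5, 6, 7, 9}.
Column D already contains {1, 2, 3, 5, 6, 7, 8, 9}.
Its 3×3 block (box 2) already contains {1, 2, 3, 5, 6, 7, 9}.
The only value from 1–9 not eliminated is 4, so D3 = 4.

4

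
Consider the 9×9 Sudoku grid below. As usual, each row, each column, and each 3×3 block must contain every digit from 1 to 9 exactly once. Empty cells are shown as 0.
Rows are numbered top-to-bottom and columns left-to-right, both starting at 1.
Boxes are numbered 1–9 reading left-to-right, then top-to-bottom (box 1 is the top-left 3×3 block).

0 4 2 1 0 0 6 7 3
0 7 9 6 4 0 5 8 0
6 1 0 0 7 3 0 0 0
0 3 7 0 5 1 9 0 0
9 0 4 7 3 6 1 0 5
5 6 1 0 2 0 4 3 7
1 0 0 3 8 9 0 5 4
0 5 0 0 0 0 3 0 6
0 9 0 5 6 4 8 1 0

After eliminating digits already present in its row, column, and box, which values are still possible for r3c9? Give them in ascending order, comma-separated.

2,9

Row 3 already contains {1, 3, 6, 7}.
Column 9 already contains {3, 4, 5, 6, 7}.
Its 3×3 block (box 3) already contains {3, 5, 6, 7, 8}.
Removing those from 1–9 leaves {2, 9} as the candidates for r3c9.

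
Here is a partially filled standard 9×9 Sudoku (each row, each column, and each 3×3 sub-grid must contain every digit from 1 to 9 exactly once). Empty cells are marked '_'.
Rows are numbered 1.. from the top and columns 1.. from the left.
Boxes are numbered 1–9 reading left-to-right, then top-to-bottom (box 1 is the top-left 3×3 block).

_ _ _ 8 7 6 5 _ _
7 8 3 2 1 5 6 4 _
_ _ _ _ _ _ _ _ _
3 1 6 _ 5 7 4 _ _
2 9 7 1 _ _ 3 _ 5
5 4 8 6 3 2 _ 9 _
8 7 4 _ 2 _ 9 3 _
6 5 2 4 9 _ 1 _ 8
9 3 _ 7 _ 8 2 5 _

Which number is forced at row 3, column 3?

Cell row 3, column 3 itself could take any of {1, 5, 9} by direct elimination.
Consider where 5 can go in row 3.
row 3, column 1 is out (column 1 already has a 5). row 3, column 2 is out (column 2 already has a 5). row 3, column 4 is out (box 2 already has a 5). row 3, column 5 is out (column 5 already has a 5). The remaining empty cells in row 3 are similarly blocked.
So the only cell in row 3 that can hold 5 is row 3, column 3.
Therefore row 3, column 3 = 5.

5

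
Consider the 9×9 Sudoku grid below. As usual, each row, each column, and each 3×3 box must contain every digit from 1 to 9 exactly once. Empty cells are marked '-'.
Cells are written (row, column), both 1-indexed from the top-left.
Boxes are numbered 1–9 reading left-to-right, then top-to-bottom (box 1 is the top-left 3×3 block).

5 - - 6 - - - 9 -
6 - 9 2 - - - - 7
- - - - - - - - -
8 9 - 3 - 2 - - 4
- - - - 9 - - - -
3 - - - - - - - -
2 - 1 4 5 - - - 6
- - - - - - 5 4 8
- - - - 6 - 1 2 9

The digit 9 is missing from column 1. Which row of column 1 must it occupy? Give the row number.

8

Consider where 9 can go in column 1.
(3,1) is out (box 1 already has a 9).
(5,1) is out (row 5 already has a 9).
(9,1) is out (row 9 already has a 9).
So the only cell in column 1 that can hold 9 is (8,1).
That is row 8.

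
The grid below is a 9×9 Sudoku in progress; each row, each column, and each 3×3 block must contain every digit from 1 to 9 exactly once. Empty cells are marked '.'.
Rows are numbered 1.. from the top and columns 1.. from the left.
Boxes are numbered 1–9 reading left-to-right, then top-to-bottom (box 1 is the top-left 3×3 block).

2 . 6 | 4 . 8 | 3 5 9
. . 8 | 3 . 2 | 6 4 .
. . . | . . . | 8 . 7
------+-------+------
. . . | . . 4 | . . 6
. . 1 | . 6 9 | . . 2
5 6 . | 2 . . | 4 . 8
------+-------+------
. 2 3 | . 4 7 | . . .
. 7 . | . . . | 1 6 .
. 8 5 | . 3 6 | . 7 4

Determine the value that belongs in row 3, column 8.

2

Cell row 3, column 8 itself could take any of {1, 2} by direct elimination.
Consider where 2 can go in row 3.
row 3, column 1 is out (column 1 already has a 2). row 3, column 2 is out (column 2 already has a 2). row 3, column 3 is out (box 1 already has a 2). row 3, column 4 is out (column 4 already has a 2). The remaining empty cells in row 3 are similarly blocked.
So the only cell in row 3 that can hold 2 is row 3, column 8.
Therefore row 3, column 8 = 2.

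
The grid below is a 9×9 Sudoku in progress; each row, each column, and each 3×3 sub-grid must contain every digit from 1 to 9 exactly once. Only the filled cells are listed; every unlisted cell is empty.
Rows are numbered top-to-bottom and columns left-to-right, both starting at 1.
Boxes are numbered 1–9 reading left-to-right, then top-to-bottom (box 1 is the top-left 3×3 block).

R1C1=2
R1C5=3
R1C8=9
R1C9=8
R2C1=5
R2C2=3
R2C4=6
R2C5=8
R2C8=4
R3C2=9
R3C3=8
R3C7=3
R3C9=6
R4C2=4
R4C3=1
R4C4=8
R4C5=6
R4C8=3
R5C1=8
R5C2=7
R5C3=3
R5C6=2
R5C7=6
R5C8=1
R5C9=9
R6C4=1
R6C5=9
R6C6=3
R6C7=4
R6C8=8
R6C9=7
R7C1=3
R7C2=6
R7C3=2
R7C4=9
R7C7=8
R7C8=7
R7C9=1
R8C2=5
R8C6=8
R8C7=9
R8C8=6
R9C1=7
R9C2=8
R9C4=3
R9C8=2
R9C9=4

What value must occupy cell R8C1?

Cell R8C1 itself could take any of {1, 4} by direct elimination.
Consider where 1 can go in box 7.
R8C3 is out (column 3 already has a 1).
R9C3 is out (column 3 already has a 1).
So the only cell in box 7 that can hold 1 is R8C1.
Therefore R8C1 = 1.

1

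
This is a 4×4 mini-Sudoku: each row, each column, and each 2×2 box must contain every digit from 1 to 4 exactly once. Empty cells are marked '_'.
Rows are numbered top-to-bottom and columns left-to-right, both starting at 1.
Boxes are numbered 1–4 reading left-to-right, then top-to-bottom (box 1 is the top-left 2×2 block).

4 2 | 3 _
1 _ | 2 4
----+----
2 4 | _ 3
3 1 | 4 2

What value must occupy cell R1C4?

Row 1 already contains {2, 3, 4}.
Column 4 already contains {2, 3, 4}.
Its 2×2 block (box 2) already contains {2, 3, 4}.
The only value from 1–4 not eliminated is 1, so R1C4 = 1.

1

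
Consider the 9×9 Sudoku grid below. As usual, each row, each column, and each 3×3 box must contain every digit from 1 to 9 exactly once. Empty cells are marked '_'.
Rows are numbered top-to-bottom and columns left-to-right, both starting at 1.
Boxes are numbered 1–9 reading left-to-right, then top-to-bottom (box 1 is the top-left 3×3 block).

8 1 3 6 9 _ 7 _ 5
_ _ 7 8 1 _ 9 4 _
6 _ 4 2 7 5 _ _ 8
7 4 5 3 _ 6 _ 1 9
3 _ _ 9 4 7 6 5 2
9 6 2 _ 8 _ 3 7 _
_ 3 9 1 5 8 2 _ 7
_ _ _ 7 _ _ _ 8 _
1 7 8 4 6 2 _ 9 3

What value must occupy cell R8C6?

9

Cell R8C6 itself could take any of {3, 9} by direct elimination.
Consider where 9 can go in column 6.
R1C6 is out (row 1 already has a 9).
R2C6 is out (row 2 already has a 9).
R6C6 is out (row 6 already has a 9).
So the only cell in column 6 that can hold 9 is R8C6.
Therefore R8C6 = 9.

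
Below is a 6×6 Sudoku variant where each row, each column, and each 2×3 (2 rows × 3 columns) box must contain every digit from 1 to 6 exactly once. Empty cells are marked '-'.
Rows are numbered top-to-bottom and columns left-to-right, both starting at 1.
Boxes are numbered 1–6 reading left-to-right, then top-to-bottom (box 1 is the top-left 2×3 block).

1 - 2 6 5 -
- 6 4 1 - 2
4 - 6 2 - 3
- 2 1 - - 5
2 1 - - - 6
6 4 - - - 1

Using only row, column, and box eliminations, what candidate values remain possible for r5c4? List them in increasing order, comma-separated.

3,4,5

Row 5 already contains {1, 2, 6}.
Column 4 already contains {1, 2, 6}.
Its 2×3 block (box 6) already contains {1, 6}.
Removing those from 1–6 leaves {3, 4, 5} as the candidates for r5c4.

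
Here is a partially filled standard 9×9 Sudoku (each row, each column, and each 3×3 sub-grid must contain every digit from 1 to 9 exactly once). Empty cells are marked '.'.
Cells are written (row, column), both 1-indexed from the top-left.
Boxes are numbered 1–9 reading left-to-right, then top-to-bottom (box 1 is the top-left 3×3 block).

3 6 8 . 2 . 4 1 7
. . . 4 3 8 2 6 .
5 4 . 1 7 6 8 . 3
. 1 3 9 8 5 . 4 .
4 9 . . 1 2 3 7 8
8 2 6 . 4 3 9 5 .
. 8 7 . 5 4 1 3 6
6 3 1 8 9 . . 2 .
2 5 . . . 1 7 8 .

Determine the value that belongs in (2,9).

Cell (2,9) itself could take any of {5, 9} by direct elimination.
Consider where 5 can go in box 3.
(3,8) is out (row 3 already has a 5).
So the only cell in box 3 that can hold 5 is (2,9).
Therefore (2,9) = 5.

5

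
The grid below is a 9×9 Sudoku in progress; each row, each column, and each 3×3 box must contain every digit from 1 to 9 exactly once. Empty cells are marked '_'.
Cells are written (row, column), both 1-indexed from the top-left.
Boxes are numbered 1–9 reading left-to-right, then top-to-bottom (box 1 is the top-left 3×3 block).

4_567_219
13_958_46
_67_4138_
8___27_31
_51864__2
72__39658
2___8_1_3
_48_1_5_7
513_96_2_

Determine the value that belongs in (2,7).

Row 2 already contains {1, 3, 4, 5, 6, 8, 9}.
Column 7 already contains {1, 2, 3, 5, 6}.
Its 3×3 block (box 3) already contains {1, 2, 3, 4, 6, 8, 9}.
The only value from 1–9 not eliminated is 7, so (2,7) = 7.

7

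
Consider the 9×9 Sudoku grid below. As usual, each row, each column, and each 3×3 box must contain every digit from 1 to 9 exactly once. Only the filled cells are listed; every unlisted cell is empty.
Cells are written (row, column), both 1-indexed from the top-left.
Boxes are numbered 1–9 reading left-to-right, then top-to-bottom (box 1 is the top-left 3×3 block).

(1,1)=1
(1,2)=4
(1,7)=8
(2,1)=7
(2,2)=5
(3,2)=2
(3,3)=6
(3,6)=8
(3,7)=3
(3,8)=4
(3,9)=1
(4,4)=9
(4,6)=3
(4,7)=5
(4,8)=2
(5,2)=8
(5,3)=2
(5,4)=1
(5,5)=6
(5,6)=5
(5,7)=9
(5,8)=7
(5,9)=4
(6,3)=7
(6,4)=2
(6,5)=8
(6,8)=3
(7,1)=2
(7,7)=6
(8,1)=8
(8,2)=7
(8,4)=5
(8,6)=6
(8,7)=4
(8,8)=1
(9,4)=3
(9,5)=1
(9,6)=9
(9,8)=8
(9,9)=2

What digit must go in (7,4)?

Cell (7,4) itself could take any of {4, 7, 8} by direct elimination.
Consider where 8 can go in row 7.
(7,2) is out (column 2 already has a 8). (7,3) is out (box 7 already has a 8). (7,5) is out (column 5 already has a 8). (7,6) is out (column 6 already has a 8). The remaining empty cells in row 7 are similarly blocked.
So the only cell in row 7 that can hold 8 is (7,4).
Therefore (7,4) = 8.

8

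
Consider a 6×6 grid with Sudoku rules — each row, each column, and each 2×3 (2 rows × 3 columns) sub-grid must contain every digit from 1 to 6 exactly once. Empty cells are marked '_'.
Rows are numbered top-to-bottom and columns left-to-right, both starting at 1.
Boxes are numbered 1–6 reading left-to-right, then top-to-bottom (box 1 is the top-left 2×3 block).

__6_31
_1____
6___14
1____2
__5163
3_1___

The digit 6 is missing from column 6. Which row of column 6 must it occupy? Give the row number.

2

Consider where 6 can go in column 6.
r6c6 is out (box 6 already has a 6).
So the only cell in column 6 that can hold 6 is r2c6.
That is row 2.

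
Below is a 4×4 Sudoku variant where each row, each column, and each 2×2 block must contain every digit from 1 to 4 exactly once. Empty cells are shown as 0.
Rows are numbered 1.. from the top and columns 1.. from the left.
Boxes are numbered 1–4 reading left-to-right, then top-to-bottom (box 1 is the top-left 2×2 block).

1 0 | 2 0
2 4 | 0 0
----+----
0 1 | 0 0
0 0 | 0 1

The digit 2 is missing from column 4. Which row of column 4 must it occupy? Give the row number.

Consider where 2 can go in column 4.
row 1, column 4 is out (row 1 already has a 2).
row 2, column 4 is out (row 2 already has a 2).
So the only cell in column 4 that can hold 2 is row 3, column 4.
That is row 3.

3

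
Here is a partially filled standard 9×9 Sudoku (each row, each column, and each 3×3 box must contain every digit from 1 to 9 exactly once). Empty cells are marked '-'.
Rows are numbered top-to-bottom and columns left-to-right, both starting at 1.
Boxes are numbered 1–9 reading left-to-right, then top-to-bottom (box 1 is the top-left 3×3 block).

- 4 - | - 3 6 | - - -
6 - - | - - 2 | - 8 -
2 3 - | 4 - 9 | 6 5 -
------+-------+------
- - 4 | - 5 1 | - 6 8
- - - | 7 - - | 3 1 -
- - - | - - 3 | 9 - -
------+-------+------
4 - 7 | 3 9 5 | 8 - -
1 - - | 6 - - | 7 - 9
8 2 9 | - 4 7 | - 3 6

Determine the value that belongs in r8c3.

Cell r8c3 itself could take any of {3, 5} by direct elimination.
Consider where 3 can go in box 7.
r7c2 is out (row 7 already has a 3).
r8c2 is out (column 2 already has a 3).
So the only cell in box 7 that can hold 3 is r8c3.
Therefore r8c3 = 3.

3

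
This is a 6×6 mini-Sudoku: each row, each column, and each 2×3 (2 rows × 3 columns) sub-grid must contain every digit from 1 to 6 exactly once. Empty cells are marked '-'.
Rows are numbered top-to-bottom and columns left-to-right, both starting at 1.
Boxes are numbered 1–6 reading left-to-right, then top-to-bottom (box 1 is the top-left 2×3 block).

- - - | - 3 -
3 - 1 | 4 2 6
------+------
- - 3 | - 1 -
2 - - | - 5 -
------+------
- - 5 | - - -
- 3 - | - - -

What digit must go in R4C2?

Cell R4C2 itself could take any of {1, 4, 6} by direct elimination.
Consider where 1 can go in row 4.
R4C3 is out (column 3 already has a 1).
R4C4 is out (box 4 already has a 1).
R4C6 is out (box 4 already has a 1).
So the only cell in row 4 that can hold 1 is R4C2.
Therefore R4C2 = 1.

1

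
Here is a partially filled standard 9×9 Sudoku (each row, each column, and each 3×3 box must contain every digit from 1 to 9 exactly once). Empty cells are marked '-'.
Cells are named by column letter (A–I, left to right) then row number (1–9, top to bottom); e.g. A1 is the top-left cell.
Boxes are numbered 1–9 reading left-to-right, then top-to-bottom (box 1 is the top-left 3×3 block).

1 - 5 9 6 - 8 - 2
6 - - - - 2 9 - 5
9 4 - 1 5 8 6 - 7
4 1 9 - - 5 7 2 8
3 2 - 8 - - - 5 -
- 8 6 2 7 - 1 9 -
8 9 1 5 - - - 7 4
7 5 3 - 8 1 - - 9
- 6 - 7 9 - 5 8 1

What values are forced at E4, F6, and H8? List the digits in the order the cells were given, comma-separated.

For E4:
  Row 4 already contains {1, 2, 4, 5, 7, 8, 9}.
  Column E already contains {5, 6, 7, 8, 9}.
  Its 3×3 block (box 5) already contains {2, 5, 7, 8}.
  The only value from 1–9 not eliminated is 3, so E4 = 3.
For F6:
  Consider where 4 can go in row 6.
  A6 is out (column A already has a 4).
  I6 is out (column I already has a 4).
  So the only cell in row 6 that can hold 4 is F6.
  So F6 = 4.
For H8:
  Row 8 already contains {1, 3, 5, 7, 8, 9}.
  Column H already contains {2, 5, 7, 8, 9}.
  Its 3×3 block (box 9) already contains {1, 4, 5, 7, 8, 9}.
  The only value from 1–9 not eliminated is 6, so H8 = 6.

3,4,6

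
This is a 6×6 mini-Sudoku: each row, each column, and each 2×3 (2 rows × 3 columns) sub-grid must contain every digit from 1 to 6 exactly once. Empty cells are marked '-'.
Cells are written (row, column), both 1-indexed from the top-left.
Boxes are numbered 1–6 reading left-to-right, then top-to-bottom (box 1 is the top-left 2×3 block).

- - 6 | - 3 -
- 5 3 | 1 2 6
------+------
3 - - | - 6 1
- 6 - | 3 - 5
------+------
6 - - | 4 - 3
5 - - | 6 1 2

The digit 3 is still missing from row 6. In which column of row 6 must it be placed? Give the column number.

2

Consider where 3 can go in row 6.
(6,3) is out (column 3 already has a 3).
So the only cell in row 6 that can hold 3 is (6,2).
That is column 2.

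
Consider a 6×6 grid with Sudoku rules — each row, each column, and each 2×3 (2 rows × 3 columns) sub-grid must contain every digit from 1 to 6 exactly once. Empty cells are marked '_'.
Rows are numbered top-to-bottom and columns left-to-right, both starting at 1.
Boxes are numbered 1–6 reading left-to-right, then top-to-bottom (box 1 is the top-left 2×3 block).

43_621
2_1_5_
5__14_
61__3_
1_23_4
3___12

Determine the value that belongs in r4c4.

2

Cell r4c4 itself could take any of {2, 5} by direct elimination.
Consider where 2 can go in column 4.
r2c4 is out (row 2 already has a 2).
r6c4 is out (row 6 already has a 2).
So the only cell in column 4 that can hold 2 is r4c4.
Therefore r4c4 = 2.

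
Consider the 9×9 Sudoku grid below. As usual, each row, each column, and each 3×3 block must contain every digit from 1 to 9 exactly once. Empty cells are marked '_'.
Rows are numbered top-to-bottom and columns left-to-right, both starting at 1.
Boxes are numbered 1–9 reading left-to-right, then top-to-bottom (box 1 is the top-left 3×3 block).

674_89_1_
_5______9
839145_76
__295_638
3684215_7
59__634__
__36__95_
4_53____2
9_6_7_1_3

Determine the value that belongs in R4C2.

Cell R4C2 itself could take any of {1, 4} by direct elimination.
Consider where 4 can go in box 4.
R4C1 is out (column 1 already has a 4).
R6C3 is out (row 6 already has a 4).
So the only cell in box 4 that can hold 4 is R4C2.
Therefore R4C2 = 4.

4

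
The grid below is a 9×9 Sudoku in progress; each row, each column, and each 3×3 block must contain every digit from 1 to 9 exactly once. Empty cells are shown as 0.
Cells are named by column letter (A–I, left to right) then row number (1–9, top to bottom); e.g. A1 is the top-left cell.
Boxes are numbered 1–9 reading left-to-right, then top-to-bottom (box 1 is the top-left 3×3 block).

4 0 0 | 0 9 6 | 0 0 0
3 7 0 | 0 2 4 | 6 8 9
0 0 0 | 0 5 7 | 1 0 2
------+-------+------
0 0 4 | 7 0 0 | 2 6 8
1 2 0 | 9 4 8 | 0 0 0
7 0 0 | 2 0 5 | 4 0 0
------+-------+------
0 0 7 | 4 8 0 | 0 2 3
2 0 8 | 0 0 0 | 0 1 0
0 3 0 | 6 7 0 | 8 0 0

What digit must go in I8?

Cell I8 itself could take any of {4, 5, 6, 7} by direct elimination.
Consider where 6 can go in box 9.
G7 is out (column G already has a 6).
G8 is out (column G already has a 6).
H9 is out (row 9 already has a 6).
I9 is out (row 9 already has a 6).
So the only cell in box 9 that can hold 6 is I8.
Therefore I8 = 6.

6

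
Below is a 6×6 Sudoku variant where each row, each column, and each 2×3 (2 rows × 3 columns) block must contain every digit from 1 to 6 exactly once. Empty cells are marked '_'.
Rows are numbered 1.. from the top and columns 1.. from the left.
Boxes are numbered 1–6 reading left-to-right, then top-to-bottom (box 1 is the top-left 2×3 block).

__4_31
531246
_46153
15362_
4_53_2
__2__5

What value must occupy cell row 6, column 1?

Cell row 6, column 1 itself could take any of {3, 6} by direct elimination.
Consider where 3 can go in box 5.
row 5, column 2 is out (row 5 already has a 3).
row 6, column 2 is out (column 2 already has a 3).
So the only cell in box 5 that can hold 3 is row 6, column 1.
Therefore row 6, column 1 = 3.

3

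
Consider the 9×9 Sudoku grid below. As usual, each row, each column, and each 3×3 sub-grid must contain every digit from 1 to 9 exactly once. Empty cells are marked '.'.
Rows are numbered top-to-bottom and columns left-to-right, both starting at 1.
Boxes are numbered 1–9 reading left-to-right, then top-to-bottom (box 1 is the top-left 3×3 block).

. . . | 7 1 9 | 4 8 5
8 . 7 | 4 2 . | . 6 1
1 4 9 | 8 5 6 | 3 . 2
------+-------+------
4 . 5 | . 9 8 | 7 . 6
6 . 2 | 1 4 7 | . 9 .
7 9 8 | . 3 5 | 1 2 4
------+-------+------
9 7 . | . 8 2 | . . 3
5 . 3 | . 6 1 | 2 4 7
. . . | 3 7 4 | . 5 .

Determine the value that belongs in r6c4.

Row 6 already contains {1, 2, 3, 4, 5, 7, 8, 9}.
Column 4 already contains {1, 3, 4, 7, 8}.
Its 3×3 block (box 5) already contains {1, 3, 4, 5, 7, 8, 9}.
The only value from 1–9 not eliminated is 6, so r6c4 = 6.

6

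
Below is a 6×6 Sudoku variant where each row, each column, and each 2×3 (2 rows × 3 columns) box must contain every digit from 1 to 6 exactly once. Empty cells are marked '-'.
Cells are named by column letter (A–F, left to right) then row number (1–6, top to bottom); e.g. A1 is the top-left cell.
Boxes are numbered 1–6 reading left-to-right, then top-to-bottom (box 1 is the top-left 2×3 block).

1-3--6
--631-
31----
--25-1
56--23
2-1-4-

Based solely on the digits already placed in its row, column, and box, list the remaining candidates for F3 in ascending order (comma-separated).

2,4

Row 3 already contains {1, 3}.
Column F already contains {1, 3, 6}.
Its 2×3 block (box 4) already contains {1, 5}.
Removing those from 1–6 leaves {2, 4} as the candidates for F3.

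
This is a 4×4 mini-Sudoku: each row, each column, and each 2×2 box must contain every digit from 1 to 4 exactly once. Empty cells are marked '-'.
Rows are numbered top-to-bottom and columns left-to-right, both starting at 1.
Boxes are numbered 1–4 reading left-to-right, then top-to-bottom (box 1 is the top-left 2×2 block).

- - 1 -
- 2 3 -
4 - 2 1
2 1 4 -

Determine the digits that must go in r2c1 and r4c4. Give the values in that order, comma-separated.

1,3

For r2c1:
  Row 2 already contains {2, 3}.
  Column 1 already contains {2, 4}.
  Its 2×2 block (box 1) already contains {2}.
  The only value from 1–4 not eliminated is 1, so r2c1 = 1.
For r4c4:
  Row 4 already contains {1, 2, 4}.
  Column 4 already contains {1}.
  Its 2×2 block (box 4) already contains {1, 2, 4}.
  The only value from 1–4 not eliminated is 3, so r4c4 = 3.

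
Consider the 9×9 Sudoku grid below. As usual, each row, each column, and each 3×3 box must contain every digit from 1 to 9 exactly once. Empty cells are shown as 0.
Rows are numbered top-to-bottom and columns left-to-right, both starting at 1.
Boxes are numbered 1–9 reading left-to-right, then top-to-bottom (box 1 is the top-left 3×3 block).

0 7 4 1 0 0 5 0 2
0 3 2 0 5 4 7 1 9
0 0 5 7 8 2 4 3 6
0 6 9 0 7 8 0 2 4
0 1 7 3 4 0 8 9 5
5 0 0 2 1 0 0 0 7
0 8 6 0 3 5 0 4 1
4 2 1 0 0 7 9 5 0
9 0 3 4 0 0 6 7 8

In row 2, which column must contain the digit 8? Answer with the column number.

1

Consider where 8 can go in row 2.
r2c4 is out (box 2 already has a 8).
So the only cell in row 2 that can hold 8 is r2c1.
That is column 1.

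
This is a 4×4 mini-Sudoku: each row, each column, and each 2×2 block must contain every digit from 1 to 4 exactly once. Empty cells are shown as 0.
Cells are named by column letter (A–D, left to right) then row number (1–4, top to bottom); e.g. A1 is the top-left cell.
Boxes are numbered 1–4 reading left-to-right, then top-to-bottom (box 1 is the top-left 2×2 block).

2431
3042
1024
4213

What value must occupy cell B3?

Row 3 already contains {1, 2, 4}.
Column B already contains {2, 4}.
Its 2×2 block (box 3) already contains {1, 2, 4}.
The only value from 1–4 not eliminated is 3, so B3 = 3.

3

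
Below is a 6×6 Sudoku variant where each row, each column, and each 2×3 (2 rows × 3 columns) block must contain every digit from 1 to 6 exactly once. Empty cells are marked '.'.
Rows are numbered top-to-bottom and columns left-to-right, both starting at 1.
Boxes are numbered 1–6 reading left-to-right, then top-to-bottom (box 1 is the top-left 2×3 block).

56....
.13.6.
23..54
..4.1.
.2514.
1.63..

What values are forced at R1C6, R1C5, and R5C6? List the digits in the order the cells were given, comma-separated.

For R1C6:
  Consider where 1 can go in box 2.
  R1C4 is out (column 4 already has a 1).
  R1C5 is out (column 5 already has a 1).
  R2C4 is out (row 2 already has a 1).
  R2C6 is out (row 2 already has a 1).
  So the only cell in box 2 that can hold 1 is R1C6.
  So R1C6 = 1.
For R1C5:
  Consider where 3 can go in column 5.
  R6C5 is out (row 6 already has a 3).
  So the only cell in column 5 that can hold 3 is R1C5.
  So R1C5 = 3.
For R5C6:
  Row 5 already contains {1, 2, 4, 5}.
  Column 6 already contains {4}.
  Its 2×3 block (box 6) already contains {1, 3, 4}.
  The only value from 1–6 not eliminated is 6, so R5C6 = 6.

1,3,6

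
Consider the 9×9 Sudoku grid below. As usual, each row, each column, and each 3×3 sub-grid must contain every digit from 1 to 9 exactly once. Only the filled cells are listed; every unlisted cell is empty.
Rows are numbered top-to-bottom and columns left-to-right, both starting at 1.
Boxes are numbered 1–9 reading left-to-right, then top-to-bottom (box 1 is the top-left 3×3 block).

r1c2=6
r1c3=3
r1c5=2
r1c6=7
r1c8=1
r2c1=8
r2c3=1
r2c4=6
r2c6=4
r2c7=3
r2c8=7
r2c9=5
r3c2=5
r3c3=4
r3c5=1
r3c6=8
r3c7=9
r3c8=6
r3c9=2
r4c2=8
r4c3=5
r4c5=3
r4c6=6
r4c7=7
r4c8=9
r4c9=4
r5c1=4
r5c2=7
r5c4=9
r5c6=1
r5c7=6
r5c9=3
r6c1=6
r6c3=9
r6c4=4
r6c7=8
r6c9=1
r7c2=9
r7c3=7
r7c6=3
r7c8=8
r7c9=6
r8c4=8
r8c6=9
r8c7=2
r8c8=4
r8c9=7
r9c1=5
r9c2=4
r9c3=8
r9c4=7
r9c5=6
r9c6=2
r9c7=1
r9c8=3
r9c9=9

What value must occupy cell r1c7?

Row 1 already contains {1, 2, 3, 6, 7}.
Column 7 already contains {1, 2, 3, 6, 7, 8, 9}.
Its 3×3 block (box 3) already contains {1, 2, 3, 5, 6, 7, 9}.
The only value from 1–9 not eliminated is 4, so r1c7 = 4.

4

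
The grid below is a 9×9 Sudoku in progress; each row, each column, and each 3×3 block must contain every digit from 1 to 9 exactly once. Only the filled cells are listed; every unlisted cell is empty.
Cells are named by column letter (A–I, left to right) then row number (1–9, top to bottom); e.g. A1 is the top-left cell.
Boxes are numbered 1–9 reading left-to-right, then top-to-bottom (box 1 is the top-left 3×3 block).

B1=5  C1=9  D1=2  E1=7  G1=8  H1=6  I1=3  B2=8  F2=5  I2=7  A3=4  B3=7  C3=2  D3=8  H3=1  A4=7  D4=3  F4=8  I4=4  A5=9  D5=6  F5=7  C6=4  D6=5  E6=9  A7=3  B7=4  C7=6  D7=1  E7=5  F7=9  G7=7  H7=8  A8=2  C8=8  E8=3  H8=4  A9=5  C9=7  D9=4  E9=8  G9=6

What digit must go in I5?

Cell I5 itself could take any of {1, 2, 5, 8} by direct elimination.
Consider where 8 can go in row 5.
B5 is out (column B already has a 8).
C5 is out (column C already has a 8).
E5 is out (column E already has a 8).
G5 is out (column G already has a 8).
H5 is out (column H already has a 8).
So the only cell in row 5 that can hold 8 is I5.
Therefore I5 = 8.

8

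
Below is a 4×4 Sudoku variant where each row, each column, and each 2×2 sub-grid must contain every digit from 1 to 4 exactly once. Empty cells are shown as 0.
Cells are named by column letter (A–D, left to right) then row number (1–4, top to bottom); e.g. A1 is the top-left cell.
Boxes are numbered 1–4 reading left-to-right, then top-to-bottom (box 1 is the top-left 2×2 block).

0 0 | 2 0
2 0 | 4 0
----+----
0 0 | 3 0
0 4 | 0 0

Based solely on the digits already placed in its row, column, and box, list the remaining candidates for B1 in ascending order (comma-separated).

1,3

Row 1 already contains {2}.
Column B already contains {4}.
Its 2×2 block (box 1) already contains {2}.
Removing those from 1–4 leaves {1, 3} as the candidates for B1.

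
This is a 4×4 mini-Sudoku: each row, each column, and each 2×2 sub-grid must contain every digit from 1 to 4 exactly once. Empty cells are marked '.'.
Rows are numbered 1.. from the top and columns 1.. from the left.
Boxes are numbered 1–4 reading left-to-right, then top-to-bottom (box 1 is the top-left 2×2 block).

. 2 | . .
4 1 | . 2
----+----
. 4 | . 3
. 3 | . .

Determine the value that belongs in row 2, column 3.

3

Row 2 already contains {1, 2, 4}.
Column 3 already contains {}.
Its 2×2 block (box 2) already contains {2}.
The only value from 1–4 not eliminated is 3, so row 2, column 3 = 3.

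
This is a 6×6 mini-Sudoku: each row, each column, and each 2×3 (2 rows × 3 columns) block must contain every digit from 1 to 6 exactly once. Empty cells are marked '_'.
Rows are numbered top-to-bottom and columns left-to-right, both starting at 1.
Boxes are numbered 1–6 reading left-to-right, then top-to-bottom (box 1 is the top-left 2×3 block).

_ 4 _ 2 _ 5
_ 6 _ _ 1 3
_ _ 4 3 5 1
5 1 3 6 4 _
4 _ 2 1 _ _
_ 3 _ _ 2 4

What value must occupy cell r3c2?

Row 3 already contains {1, 3, 4, 5}.
Column 2 already contains {1, 3, 4, 6}.
Its 2×3 block (box 3) already contains {1, 3, 4, 5}.
The only value from 1–6 not eliminated is 2, so r3c2 = 2.

2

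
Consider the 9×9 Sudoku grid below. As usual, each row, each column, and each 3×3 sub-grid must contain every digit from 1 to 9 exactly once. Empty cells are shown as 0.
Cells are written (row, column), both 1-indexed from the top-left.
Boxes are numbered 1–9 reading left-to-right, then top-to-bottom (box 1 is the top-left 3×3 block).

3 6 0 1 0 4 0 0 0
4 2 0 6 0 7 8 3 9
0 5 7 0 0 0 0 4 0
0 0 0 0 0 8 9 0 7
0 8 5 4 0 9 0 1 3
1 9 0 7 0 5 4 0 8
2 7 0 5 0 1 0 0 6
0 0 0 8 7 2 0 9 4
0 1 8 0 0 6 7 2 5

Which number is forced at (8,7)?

Cell (8,7) itself could take any of {1, 3} by direct elimination.
Consider where 1 can go in row 8.
(8,1) is out (column 1 already has a 1).
(8,2) is out (column 2 already has a 1).
(8,3) is out (box 7 already has a 1).
So the only cell in row 8 that can hold 1 is (8,7).
Therefore (8,7) = 1.

1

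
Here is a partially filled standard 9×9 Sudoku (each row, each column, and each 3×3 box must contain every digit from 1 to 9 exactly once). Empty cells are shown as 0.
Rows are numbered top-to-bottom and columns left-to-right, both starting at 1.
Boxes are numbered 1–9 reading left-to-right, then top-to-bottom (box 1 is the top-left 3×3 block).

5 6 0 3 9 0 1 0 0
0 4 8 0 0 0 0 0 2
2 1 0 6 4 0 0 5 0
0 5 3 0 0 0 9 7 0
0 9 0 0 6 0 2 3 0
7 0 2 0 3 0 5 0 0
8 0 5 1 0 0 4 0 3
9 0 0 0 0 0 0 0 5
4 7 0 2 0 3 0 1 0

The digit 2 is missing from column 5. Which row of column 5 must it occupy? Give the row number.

Consider where 2 can go in column 5.
r2c5 is out (row 2 already has a 2).
r7c5 is out (box 8 already has a 2).
r8c5 is out (box 8 already has a 2).
r9c5 is out (row 9 already has a 2).
So the only cell in column 5 that can hold 2 is r4c5.
That is row 4.

4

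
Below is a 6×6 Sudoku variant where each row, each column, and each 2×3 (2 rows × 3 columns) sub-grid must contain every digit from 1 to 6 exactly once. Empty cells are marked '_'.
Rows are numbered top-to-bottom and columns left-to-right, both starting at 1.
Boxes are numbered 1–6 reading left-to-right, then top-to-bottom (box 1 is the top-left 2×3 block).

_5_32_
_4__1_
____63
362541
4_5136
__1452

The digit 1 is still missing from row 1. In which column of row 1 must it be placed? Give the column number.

1

Consider where 1 can go in row 1.
r1c3 is out (column 3 already has a 1).
r1c6 is out (column 6 already has a 1).
So the only cell in row 1 that can hold 1 is r1c1.
That is column 1.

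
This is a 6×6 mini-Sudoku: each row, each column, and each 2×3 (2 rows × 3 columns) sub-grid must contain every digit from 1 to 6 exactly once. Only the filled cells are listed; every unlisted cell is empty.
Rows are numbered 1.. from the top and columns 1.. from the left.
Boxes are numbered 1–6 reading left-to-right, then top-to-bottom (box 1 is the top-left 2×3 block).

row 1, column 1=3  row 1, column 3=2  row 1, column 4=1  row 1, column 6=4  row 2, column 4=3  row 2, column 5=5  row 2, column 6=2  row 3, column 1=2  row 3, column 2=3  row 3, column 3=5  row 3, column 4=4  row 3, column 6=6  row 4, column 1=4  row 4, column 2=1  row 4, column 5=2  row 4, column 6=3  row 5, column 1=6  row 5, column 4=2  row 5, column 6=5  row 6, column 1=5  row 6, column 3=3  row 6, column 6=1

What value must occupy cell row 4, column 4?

Row 4 already contains {1, 2, 3, 4}.
Column 4 already contains {1, 2, 3, 4}.
Its 2×3 block (box 4) already contains {2, 3, 4, 6}.
The only value from 1–6 not eliminated is 5, so row 4, column 4 = 5.

5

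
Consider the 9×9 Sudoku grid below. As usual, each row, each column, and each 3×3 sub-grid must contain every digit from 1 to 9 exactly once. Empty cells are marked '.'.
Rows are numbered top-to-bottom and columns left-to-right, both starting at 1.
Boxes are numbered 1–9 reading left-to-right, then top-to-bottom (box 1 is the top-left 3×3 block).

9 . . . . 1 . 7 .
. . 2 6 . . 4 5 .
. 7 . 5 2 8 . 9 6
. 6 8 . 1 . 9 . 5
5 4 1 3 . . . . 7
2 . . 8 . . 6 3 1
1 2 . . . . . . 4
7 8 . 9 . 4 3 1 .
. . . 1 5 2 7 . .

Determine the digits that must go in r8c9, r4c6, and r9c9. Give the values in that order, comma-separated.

For r8c9:
  Row 8 already contains {1, 3, 4, 7, 8, 9}.
  Column 9 already contains {1, 4, 5, 6, 7}.
  Its 3×3 block (box 9) already contains {1, 3, 4, 7}.
  The only value from 1–9 not eliminated is 2, so r8c9 = 2.
For r4c6:
  Row 4 already contains {1, 5, 6, 8, 9}.
  Column 6 already contains {1, 2, 4, 8}.
  Its 3×3 block (box 5) already contains {1, 3, 8}.
  The only value from 1–9 not eliminated is 7, so r4c6 = 7.
For r9c9:
  Consider where 9 can go in column 9.
  r1c9 is out (row 1 already has a 9).
  r2c9 is out (box 3 already has a 9).
  r8c9 is out (row 8 already has a 9).
  So the only cell in column 9 that can hold 9 is r9c9.
  So r9c9 = 9.

2,7,9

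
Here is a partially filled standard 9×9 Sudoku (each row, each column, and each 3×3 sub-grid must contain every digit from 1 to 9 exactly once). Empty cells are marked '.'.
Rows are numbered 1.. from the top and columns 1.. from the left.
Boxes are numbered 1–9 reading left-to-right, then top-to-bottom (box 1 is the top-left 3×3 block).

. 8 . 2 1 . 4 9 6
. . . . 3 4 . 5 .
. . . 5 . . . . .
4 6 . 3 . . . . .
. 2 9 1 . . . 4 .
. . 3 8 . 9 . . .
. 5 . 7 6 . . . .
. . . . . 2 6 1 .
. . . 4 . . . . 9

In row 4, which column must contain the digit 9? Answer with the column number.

7

Consider where 9 can go in row 4.
row 4, column 3 is out (column 3 already has a 9).
row 4, column 5 is out (box 5 already has a 9).
row 4, column 6 is out (column 6 already has a 9).
row 4, column 8 is out (column 8 already has a 9).
row 4, column 9 is out (column 9 already has a 9).
So the only cell in row 4 that can hold 9 is row 4, column 7.
That is column 7.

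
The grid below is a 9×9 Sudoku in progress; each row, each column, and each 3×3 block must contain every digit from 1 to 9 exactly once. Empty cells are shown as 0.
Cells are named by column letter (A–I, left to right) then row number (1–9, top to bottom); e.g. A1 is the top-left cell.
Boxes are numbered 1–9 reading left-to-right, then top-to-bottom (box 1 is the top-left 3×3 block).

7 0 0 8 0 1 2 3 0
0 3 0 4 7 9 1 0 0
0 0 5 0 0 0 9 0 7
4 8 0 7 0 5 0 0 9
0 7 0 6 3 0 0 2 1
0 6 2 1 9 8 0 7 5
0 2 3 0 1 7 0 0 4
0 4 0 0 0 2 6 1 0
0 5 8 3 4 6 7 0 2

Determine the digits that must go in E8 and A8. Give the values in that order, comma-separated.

8,9

For E8:
  Consider where 8 can go in column E.
  E1 is out (row 1 already has a 8).
  E3 is out (box 2 already has a 8).
  E4 is out (row 4 already has a 8).
  So the only cell in column E that can hold 8 is E8.
  So E8 = 8.
For A8:
  Row 8 already contains {1, 2, 4, 6}.
  Column A already contains {4, 7}.
  Its 3×3 block (box 7) already contains {2, 3, 4, 5, 8}.
  The only value from 1–9 not eliminated is 9, so A8 = 9.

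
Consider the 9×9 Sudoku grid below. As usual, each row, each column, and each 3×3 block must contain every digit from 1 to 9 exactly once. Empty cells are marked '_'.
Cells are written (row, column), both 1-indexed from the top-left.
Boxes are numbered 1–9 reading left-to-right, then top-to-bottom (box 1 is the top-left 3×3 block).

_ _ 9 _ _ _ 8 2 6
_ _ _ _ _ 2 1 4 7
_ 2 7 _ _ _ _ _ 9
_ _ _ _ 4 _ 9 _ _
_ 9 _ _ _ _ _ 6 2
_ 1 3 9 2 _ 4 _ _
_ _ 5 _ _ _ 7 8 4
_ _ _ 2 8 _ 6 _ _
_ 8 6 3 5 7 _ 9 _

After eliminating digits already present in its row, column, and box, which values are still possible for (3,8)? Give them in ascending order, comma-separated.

Row 3 already contains {2, 7, 9}.
Column 8 already contains {2, 4, 6, 8, 9}.
Its 3×3 block (box 3) already contains {1, 2, 4, 6, 7, 8, 9}.
Removing those from 1–9 leaves {3, 5} as the candidates for (3,8).

3,5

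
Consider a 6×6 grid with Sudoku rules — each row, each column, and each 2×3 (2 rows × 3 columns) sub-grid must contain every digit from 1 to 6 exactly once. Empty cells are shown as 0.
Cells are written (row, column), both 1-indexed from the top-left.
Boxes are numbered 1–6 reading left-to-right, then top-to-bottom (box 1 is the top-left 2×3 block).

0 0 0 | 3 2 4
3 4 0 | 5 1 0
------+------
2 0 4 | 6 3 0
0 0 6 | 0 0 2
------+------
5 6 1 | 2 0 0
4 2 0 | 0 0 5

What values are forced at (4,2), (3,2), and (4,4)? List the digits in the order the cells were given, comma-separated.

For (4,2):
  Consider where 3 can go in box 3.
  (3,2) is out (row 3 already has a 3).
  (4,1) is out (column 1 already has a 3).
  So the only cell in box 3 that can hold 3 is (4,2).
  So (4,2) = 3.
For (3,2):
  Consider where 5 can go in row 3.
  (3,6) is out (column 6 already has a 5).
  So the only cell in row 3 that can hold 5 is (3,2).
  So (3,2) = 5.
For (4,4):
  Consider where 4 can go in column 4.
  (6,4) is out (row 6 already has a 4).
  So the only cell in column 4 that can hold 4 is (4,4).
  So (4,4) = 4.

3,5,4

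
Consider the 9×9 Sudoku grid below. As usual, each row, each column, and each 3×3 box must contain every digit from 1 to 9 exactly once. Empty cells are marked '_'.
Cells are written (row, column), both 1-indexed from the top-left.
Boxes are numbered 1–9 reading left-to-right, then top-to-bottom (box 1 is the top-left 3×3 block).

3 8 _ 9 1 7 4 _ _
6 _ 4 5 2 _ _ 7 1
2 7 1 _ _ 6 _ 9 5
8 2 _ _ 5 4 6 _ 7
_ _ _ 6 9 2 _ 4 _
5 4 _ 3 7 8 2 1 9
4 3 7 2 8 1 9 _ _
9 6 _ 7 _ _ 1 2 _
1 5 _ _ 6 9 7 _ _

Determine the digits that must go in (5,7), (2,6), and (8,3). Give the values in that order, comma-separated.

5,3,8

For (5,7):
  Consider where 5 can go in column 7.
  (2,7) is out (row 2 already has a 5).
  (3,7) is out (row 3 already has a 5).
  So the only cell in column 7 that can hold 5 is (5,7).
  So (5,7) = 5.
For (2,6):
  Row 2 already contains {1, 2, 4, 5, 6, 7}.
  Column 6 already contains {1, 2, 4, 6, 7, 8, 9}.
  Its 3×3 block (box 2) already contains {1, 2, 5, 6, 7, 9}.
  The only value from 1–9 not eliminated is 3, so (2,6) = 3.
For (8,3):
  Row 8 already contains {1, 2, 6, 7, 9}.
  Column 3 already contains {1, 4, 7}.
  Its 3×3 block (box 7) already contains {1, 3, 4, 5, 6, 7, 9}.
  The only value from 1–9 not eliminated is 8, so (8,3) = 8.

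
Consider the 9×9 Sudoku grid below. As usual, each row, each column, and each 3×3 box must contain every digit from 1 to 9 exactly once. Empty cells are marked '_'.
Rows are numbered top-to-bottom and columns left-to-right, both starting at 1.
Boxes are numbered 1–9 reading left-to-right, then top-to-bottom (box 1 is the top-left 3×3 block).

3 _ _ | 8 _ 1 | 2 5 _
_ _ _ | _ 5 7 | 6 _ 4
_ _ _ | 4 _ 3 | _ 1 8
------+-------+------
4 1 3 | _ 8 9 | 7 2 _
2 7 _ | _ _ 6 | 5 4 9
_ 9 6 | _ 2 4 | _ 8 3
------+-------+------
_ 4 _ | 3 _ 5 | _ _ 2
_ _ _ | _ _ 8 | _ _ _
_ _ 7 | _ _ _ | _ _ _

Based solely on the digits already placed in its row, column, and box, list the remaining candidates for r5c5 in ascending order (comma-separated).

1,3

Row 5 already contains {2, 4, 5, 6, 7, 9}.
Column 5 already contains {2, 5, 8}.
Its 3×3 block (box 5) already contains {2, 4, 6, 8, 9}.
Removing those from 1–9 leaves {1, 3} as the candidates for r5c5.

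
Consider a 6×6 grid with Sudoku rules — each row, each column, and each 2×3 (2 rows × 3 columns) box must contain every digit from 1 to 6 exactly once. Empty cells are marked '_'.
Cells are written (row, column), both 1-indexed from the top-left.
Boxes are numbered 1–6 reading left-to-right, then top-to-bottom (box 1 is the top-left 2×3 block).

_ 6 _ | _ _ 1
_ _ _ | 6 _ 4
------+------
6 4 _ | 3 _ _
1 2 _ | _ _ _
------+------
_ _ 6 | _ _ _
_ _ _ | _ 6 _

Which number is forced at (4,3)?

Cell (4,3) itself could take any of {3, 5} by direct elimination.
Consider where 3 can go in row 4.
(4,4) is out (column 4 already has a 3).
(4,5) is out (box 4 already has a 3).
(4,6) is out (box 4 already has a 3).
So the only cell in row 4 that can hold 3 is (4,3).
Therefore (4,3) = 3.

3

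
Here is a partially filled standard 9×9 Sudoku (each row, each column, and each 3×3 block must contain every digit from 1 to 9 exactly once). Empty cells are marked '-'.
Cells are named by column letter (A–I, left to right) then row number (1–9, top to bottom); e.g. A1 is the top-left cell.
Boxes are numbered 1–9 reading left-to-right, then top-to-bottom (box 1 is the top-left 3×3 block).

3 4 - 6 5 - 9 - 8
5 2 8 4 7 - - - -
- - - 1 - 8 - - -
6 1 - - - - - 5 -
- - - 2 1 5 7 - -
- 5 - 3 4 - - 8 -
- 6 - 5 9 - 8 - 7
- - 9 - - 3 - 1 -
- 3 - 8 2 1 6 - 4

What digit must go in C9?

Cell C9 itself could take any of {5, 7} by direct elimination.
Consider where 5 can go in row 9.
A9 is out (column A already has a 5).
H9 is out (column H already has a 5).
So the only cell in row 9 that can hold 5 is C9.
Therefore C9 = 5.

5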